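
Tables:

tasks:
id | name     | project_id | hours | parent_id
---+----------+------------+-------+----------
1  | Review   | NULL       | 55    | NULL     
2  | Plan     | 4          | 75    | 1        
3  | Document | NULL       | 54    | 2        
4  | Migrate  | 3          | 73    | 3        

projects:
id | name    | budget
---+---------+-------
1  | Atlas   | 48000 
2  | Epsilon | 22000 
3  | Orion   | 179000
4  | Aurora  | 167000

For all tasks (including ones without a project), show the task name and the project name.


LEFT JOIN keeps every row from tasks (the left table); where project_id has no match in projects, the project columns become NULL. Walk through each task:
  - task 1 (Review): project_id=NULL, no match -> kept with NULL
  - task 2 (Plan): project_id=4 -> matches Aurora
  - task 3 (Document): project_id=NULL, no match -> kept with NULL
  - task 4 (Migrate): project_id=3 -> matches Orion
All 4 rows appear; 2 have NULL project.

SQL:
SELECT a.name, b.name AS project
FROM tasks a
LEFT JOIN projects b ON a.project_id = b.id

Result:
name     | project
---------+--------
Review   | NULL   
Plan     | Aurora 
Document | NULL   
Migrate  | Orion  


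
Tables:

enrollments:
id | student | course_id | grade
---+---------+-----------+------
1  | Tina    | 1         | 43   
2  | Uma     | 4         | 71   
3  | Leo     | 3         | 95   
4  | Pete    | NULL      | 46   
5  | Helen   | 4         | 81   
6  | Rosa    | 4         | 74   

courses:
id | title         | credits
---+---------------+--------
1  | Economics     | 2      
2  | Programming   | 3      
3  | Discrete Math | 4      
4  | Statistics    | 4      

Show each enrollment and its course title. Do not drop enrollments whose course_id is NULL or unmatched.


LEFT JOIN keeps every row from enrollments (the left table); where course_id has no match in courses, the course columns become NULL. Walk through each enrollment:
  - enrollment 1 (Tina): course_id=1 -> matches Economics
  - enrollment 2 (Uma): course_id=4 -> matches Statistics
  - enrollment 3 (Leo): course_id=3 -> matches Discrete Math
  - enrollment 4 (Pete): course_id=NULL, no match -> kept with NULL
  - enrollment 5 (Helen): course_id=4 -> matches Statistics
  - enrollment 6 (Rosa): course_id=4 -> matches Statistics
All 6 rows appear; 1 has NULL course.

SQL:
SELECT a.student, b.title AS course
FROM enrollments a
LEFT JOIN courses b ON a.course_id = b.id

Result:
student | course       
--------+--------------
Tina    | Economics    
Uma     | Statistics   
Leo     | Discrete Math
Pete    | NULL         
Helen   | Statistics   
Rosa    | Statistics   


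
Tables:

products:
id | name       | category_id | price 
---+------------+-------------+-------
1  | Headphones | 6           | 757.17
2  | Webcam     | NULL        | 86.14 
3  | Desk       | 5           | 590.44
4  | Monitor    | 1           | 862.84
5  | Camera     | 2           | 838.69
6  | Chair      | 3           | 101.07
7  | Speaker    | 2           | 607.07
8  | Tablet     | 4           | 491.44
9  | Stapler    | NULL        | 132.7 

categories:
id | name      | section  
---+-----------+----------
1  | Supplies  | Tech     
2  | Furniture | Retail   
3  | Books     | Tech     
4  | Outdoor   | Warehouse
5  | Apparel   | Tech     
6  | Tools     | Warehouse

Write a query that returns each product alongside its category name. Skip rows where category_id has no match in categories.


INNER JOIN keeps only products rows whose category_id matches an id in categories. Walk through each product:
  - product 1 (Headphones): category_id=6 -> matches Tools
  - product 2 (Webcam): category_id=NULL, no match -> dropped
  - product 3 (Desk): category_id=5 -> matches Apparel
  - product 4 (Monitor): category_id=1 -> matches Supplies
  - product 5 (Camera): category_id=2 -> matches Furniture
  - product 6 (Chair): category_id=3 -> matches Books
  - product 7 (Speaker): category_id=2 -> matches Furniture
  - product 8 (Tablet): category_id=4 -> matches Outdoor
  - product 9 (Stapler): category_id=NULL, no match -> dropped
So 2 of 9 rows are dropped.

SQL:
SELECT a.name, b.name AS category
FROM products a
INNER JOIN categories b ON a.category_id = b.id

Result:
name       | category 
-----------+----------
Headphones | Tools    
Desk       | Apparel  
Monitor    | Supplies 
Camera     | Furniture
Chair      | Books    
Speaker    | Furniture
Tablet     | Outdoor  


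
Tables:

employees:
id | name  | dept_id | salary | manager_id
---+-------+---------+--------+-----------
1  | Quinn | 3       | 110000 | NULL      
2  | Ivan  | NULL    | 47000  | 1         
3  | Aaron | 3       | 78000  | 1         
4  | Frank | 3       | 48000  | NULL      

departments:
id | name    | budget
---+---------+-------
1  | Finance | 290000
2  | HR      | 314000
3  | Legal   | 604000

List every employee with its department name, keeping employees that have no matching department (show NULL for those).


LEFT JOIN keeps every row from employees (the left table); where dept_id has no match in departments, the department columns become NULL. Walk through each employee:
  - employee 1 (Quinn): dept_id=3 -> matches Legal
  - employee 2 (Ivan): dept_id=NULL, no match -> kept with NULL
  - employee 3 (Aaron): dept_id=3 -> matches Legal
  - employee 4 (Frank): dept_id=3 -> matches Legal
All 4 rows appear; 1 has NULL department.

SQL:
SELECT a.name, b.name AS department
FROM employees a
LEFT JOIN departments b ON a.dept_id = b.id

Result:
name  | department
------+-----------
Quinn | Legal     
Ivan  | NULL      
Aaron | Legal     
Frank | Legal     


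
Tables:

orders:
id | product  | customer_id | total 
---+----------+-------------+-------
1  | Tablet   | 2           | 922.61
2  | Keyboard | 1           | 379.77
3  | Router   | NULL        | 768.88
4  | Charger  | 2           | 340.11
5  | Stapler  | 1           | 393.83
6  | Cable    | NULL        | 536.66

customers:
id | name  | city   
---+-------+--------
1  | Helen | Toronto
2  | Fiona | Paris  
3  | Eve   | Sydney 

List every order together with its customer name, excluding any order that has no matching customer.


INNER JOIN keeps only orders rows whose customer_id matches an id in customers. Walk through each order:
  - order 1 (Tablet): customer_id=2 -> matches Fiona
  - order 2 (Keyboard): customer_id=1 -> matches Helen
  - order 3 (Router): customer_id=NULL, no match -> dropped
  - order 4 (Charger): customer_id=2 -> matches Fiona
  - order 5 (Stapler): customer_id=1 -> matches Helen
  - order 6 (Cable): customer_id=NULL, no match -> dropped
So 2 of 6 rows are dropped.

SQL:
SELECT a.product, b.name AS customer
FROM orders a
INNER JOIN customers b ON a.customer_id = b.id

Result:
product  | customer
---------+---------
Tablet   | Fiona   
Keyboard | Helen   
Charger  | Fiona   
Stapler  | Helen   


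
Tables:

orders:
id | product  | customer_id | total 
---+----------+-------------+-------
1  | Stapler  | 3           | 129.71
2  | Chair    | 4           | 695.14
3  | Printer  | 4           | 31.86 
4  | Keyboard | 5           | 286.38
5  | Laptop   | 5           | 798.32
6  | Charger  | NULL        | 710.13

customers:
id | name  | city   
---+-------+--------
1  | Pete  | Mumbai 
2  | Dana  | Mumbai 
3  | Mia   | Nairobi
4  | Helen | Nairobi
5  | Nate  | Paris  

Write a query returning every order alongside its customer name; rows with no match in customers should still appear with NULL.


LEFT JOIN keeps every row from orders (the left table); where customer_id has no match in customers, the customer columns become NULL. Walk through each order:
  - order 1 (Stapler): customer_id=3 -> matches Mia
  - order 2 (Chair): customer_id=4 -> matches Helen
  - order 3 (Printer): customer_id=4 -> matches Helen
  - order 4 (Keyboard): customer_id=5 -> matches Nate
  - order 5 (Laptop): customer_id=5 -> matches Nate
  - order 6 (Charger): customer_id=NULL, no match -> kept with NULL
All 6 rows appear; 1 has NULL customer.

SQL:
SELECT a.product, b.name AS customer
FROM orders a
LEFT JOIN customers b ON a.customer_id = b.id

Result:
product  | customer
---------+---------
Stapler  | Mia     
Chair    | Helen   
Printer  | Helen   
Keyboard | Nate    
Laptop   | Nate    
Charger  | NULL    


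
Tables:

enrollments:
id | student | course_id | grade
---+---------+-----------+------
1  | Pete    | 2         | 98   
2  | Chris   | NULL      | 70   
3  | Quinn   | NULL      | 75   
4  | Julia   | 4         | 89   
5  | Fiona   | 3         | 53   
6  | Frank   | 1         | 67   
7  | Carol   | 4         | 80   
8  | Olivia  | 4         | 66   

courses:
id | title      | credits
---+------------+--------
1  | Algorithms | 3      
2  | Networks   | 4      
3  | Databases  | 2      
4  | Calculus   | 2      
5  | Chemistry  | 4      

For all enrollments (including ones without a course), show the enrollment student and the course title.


LEFT JOIN keeps every row from enrollments (the left table); where course_id has no match in courses, the course columns become NULL. Walk through each enrollment:
  - enrollment 1 (Pete): course_id=2 -> matches Networks
  - enrollment 2 (Chris): course_id=NULL, no match -> kept with NULL
  - enrollment 3 (Quinn): course_id=NULL, no match -> kept with NULL
  - enrollment 4 (Julia): course_id=4 -> matches Calculus
  - enrollment 5 (Fiona): course_id=3 -> matches Databases
  - enrollment 6 (Frank): course_id=1 -> matches Algorithms
  - enrollment 7 (Carol): course_id=4 -> matches Calculus
  - enrollment 8 (Olivia): course_id=4 -> matches Calculus
All 8 rows appear; 2 have NULL course.

SQL:
SELECT a.student, b.title AS course
FROM enrollments a
LEFT JOIN courses b ON a.course_id = b.id

Result:
student | course    
--------+-----------
Pete    | Networks  
Chris   | NULL      
Quinn   | NULL      
Julia   | Calculus  
Fiona   | Databases 
Frank   | Algorithms
Carol   | Calculus  
Olivia  | Calculus  


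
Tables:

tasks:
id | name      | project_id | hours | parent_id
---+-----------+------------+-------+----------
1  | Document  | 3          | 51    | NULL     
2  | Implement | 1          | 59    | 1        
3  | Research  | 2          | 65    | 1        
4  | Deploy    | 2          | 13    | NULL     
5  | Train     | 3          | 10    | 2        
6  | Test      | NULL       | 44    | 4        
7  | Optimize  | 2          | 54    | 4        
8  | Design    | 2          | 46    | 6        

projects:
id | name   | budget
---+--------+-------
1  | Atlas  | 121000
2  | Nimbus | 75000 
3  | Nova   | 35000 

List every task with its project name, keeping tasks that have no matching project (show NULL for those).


LEFT JOIN keeps every row from tasks (the left table); where project_id has no match in projects, the project columns become NULL. Walk through each task:
  - task 1 (Document): project_id=3 -> matches Nova
  - task 2 (Implement): project_id=1 -> matches Atlas
  - task 3 (Research): project_id=2 -> matches Nimbus
  - task 4 (Deploy): project_id=2 -> matches Nimbus
  - task 5 (Train): project_id=3 -> matches Nova
  - task 6 (Test): project_id=NULL, no match -> kept with NULL
  - task 7 (Optimize): project_id=2 -> matches Nimbus
  - task 8 (Design): project_id=2 -> matches Nimbus
All 8 rows appear; 1 has NULL project.

SQL:
SELECT a.name, b.name AS project
FROM tasks a
LEFT JOIN projects b ON a.project_id = b.id

Result:
name      | project
----------+--------
Document  | Nova   
Implement | Atlas  
Research  | Nimbus 
Deploy    | Nimbus 
Train     | Nova   
Test      | NULL   
Optimize  | Nimbus 
Design    | Nimbus 


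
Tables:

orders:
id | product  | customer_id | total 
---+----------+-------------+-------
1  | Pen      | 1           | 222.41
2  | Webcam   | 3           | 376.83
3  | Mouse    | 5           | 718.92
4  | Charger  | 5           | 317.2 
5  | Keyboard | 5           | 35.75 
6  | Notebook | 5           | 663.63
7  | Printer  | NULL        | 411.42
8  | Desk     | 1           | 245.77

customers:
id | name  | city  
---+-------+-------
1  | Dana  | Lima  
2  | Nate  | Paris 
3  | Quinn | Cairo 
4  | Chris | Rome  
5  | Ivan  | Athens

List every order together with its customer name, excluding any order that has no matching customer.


INNER JOIN keeps only orders rows whose customer_id matches an id in customers. Walk through each order:
  - order 1 (Pen): customer_id=1 -> matches Dana
  - order 2 (Webcam): customer_id=3 -> matches Quinn
  - order 3 (Mouse): customer_id=5 -> matches Ivan
  - order 4 (Charger): customer_id=5 -> matches Ivan
  - order 5 (Keyboard): customer_id=5 -> matches Ivan
  - order 6 (Notebook): customer_id=5 -> matches Ivan
  - order 7 (Printer): customer_id=NULL, no match -> dropped
  - order 8 (Desk): customer_id=1 -> matches Dana
So 1 of 8 rows is dropped.

SQL:
SELECT a.product, b.name AS customer
FROM orders a
INNER JOIN customers b ON a.customer_id = b.id

Result:
product  | customer
---------+---------
Pen      | Dana    
Webcam   | Quinn   
Mouse    | Ivan    
Charger  | Ivan    
Keyboard | Ivan    
Notebook | Ivan    
Desk     | Dana    


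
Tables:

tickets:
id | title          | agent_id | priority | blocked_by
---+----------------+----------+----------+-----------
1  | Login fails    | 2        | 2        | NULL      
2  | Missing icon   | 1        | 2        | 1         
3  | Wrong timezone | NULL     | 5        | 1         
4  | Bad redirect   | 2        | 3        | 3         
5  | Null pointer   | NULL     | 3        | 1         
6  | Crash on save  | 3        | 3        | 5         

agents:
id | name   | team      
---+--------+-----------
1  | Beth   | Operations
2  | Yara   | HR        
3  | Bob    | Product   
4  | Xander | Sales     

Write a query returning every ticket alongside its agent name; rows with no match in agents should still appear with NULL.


LEFT JOIN keeps every row from tickets (the left table); where agent_id has no match in agents, the agent columns become NULL. Walk through each ticket:
  - ticket 1 (Login fails): agent_id=2 -> matches Yara
  - ticket 2 (Missing icon): agent_id=1 -> matches Beth
  - ticket 3 (Wrong timezone): agent_id=NULL, no match -> kept with NULL
  - ticket 4 (Bad redirect): agent_id=2 -> matches Yara
  - ticket 5 (Null pointer): agent_id=NULL, no match -> kept with NULL
  - ticket 6 (Crash on save): agent_id=3 -> matches Bob
All 6 rows appear; 2 have NULL agent.

SQL:
SELECT a.title, b.name AS agent
FROM tickets a
LEFT JOIN agents b ON a.agent_id = b.id

Result:
title          | agent
---------------+------
Login fails    | Yara 
Missing icon   | Beth 
Wrong timezone | NULL 
Bad redirect   | Yara 
Null pointer   | NULL 
Crash on save  | Bob  


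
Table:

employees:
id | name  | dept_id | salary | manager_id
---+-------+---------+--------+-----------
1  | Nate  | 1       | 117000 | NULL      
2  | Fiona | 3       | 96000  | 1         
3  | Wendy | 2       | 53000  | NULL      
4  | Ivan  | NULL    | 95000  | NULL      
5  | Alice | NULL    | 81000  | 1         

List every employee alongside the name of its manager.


This is a self-join: employees is joined to a second copy of itself, matching each row's manager_id to another row's id. Use LEFT JOIN so rows with manager_id=NULL are kept.
  - employee 1 (Nate): manager_id=NULL -> NULL
  - employee 2 (Fiona): manager_id=1 -> Nate
  - employee 3 (Wendy): manager_id=NULL -> NULL
  - employee 4 (Ivan): manager_id=NULL -> NULL
  - employee 5 (Alice): manager_id=1 -> Nate

SQL:
SELECT a.name AS item, b.name AS manager
FROM employees a
LEFT JOIN employees b ON a.manager_id = b.id

Result:
item  | manager
------+--------
Nate  | NULL   
Fiona | Nate   
Wendy | NULL   
Ivan  | NULL   
Alice | Nate   


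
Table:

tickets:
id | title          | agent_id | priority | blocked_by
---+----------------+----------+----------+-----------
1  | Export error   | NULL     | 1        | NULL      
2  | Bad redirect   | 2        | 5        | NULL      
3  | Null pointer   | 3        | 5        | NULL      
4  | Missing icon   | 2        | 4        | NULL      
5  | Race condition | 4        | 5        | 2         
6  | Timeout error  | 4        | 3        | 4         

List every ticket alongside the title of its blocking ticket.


This is a self-join: tickets is joined to a second copy of itself, matching each row's blocked_by to another row's id. Use LEFT JOIN so rows with blocked_by=NULL are kept.
  - ticket 1 (Export error): blocked_by=NULL -> NULL
  - ticket 2 (Bad redirect): blocked_by=NULL -> NULL
  - ticket 3 (Null pointer): blocked_by=NULL -> NULL
  - ticket 4 (Missing icon): blocked_by=NULL -> NULL
  - ticket 5 (Race condition): blocked_by=2 -> Bad redirect
  - ticket 6 (Timeout error): blocked_by=4 -> Missing icon

SQL:
SELECT a.title AS item, b.title AS blocked_by
FROM tickets a
LEFT JOIN tickets b ON a.blocked_by = b.id

Result:
item           | blocked_by  
---------------+-------------
Export error   | NULL        
Bad redirect   | NULL        
Null pointer   | NULL        
Missing icon   | NULL        
Race condition | Bad redirect
Timeout error  | Missing icon


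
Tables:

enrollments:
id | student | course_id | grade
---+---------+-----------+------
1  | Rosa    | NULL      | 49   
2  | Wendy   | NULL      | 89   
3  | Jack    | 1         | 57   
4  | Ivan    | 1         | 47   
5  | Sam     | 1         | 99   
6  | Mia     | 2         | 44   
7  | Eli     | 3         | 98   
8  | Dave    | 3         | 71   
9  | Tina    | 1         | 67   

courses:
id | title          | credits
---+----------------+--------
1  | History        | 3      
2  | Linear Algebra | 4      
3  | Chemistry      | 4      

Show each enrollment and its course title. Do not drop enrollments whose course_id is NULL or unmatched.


LEFT JOIN keeps every row from enrollments (the left table); where course_id has no match in courses, the course columns become NULL. Walk through each enrollment:
  - enrollment 1 (Rosa): course_id=NULL, no match -> kept with NULL
  - enrollment 2 (Wendy): course_id=NULL, no match -> kept with NULL
  - enrollment 3 (Jack): course_id=1 -> matches History
  - enrollment 4 (Ivan): course_id=1 -> matches History
  - enrollment 5 (Sam): course_id=1 -> matches History
  - enrollment 6 (Mia): course_id=2 -> matches Linear Algebra
  - enrollment 7 (Eli): course_id=3 -> matches Chemistry
  - enrollment 8 (Dave): course_id=3 -> matches Chemistry
  - enrollment 9 (Tina): course_id=1 -> matches History
All 9 rows appear; 2 have NULL course.

SQL:
SELECT a.student, b.title AS course
FROM enrollments a
LEFT JOIN courses b ON a.course_id = b.id

Result:
student | course        
--------+---------------
Rosa    | NULL          
Wendy   | NULL          
Jack    | History       
Ivan    | History       
Sam     | History       
Mia     | Linear Algebra
Eli     | Chemistry     
Dave    | Chemistry     
Tina    | History       


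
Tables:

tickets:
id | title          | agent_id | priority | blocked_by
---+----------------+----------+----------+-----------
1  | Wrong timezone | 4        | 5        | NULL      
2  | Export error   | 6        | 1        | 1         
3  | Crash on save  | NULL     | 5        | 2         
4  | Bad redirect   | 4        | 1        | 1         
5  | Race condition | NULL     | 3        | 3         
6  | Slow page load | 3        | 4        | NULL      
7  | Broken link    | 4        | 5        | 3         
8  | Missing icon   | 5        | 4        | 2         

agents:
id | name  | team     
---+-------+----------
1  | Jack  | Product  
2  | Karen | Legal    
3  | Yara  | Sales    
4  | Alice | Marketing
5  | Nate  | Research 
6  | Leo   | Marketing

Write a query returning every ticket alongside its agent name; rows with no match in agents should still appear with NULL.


LEFT JOIN keeps every row from tickets (the left table); where agent_id has no match in agents, the agent columns become NULL. Walk through each ticket:
  - ticket 1 (Wrong timezone): agent_id=4 -> matches Alice
  - ticket 2 (Export error): agent_id=6 -> matches Leo
  - ticket 3 (Crash on save): agent_id=NULL, no match -> kept with NULL
  - ticket 4 (Bad redirect): agent_id=4 -> matches Alice
  - ticket 5 (Race condition): agent_id=NULL, no match -> kept with NULL
  - ticket 6 (Slow page load): agent_id=3 -> matches Yara
  - ticket 7 (Broken link): agent_id=4 -> matches Alice
  - ticket 8 (Missing icon): agent_id=5 -> matches Nate
All 8 rows appear; 2 have NULL agent.

SQL:
SELECT a.title, b.name AS agent
FROM tickets a
LEFT JOIN agents b ON a.agent_id = b.id

Result:
title          | agent
---------------+------
Wrong timezone | Alice
Export error   | Leo  
Crash on save  | NULL 
Bad redirect   | Alice
Race condition | NULL 
Slow page load | Yara 
Broken link    | Alice
Missing icon   | Nate 


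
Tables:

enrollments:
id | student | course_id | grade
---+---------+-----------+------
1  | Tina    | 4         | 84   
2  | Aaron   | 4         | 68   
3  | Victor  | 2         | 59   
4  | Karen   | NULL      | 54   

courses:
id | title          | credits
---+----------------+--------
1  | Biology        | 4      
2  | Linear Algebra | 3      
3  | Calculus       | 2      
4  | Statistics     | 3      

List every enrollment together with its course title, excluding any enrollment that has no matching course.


INNER JOIN keeps only enrollments rows whose course_id matches an id in courses. Walk through each enrollment:
  - enrollment 1 (Tina): course_id=4 -> matches Statistics
  - enrollment 2 (Aaron): course_id=4 -> matches Statistics
  - enrollment 3 (Victor): course_id=2 -> matches Linear Algebra
  - enrollment 4 (Karen): course_id=NULL, no match -> dropped
So 1 of 4 rows is dropped.

SQL:
SELECT a.student, b.title AS course
FROM enrollments a
INNER JOIN courses b ON a.course_id = b.id

Result:
student | course        
--------+---------------
Tina    | Statistics    
Aaron   | Statistics    
Victor  | Linear Algebra


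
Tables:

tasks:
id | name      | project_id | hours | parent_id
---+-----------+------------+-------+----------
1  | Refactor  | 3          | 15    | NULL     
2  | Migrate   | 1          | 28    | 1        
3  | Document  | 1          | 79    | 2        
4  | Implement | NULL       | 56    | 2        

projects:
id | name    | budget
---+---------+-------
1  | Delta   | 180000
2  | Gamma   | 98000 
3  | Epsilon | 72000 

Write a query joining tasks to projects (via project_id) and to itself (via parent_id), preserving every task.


Two LEFT JOINs from the same base table tasks: one to projects via project_id, one to tasks itself via parent_id. Both are LEFT so every task is preserved.
Match against projects:
  - task 1 (Refactor): project_id=3 -> matches Epsilon
  - task 2 (Migrate): project_id=1 -> matches Delta
  - task 3 (Document): project_id=1 -> matches Delta
  - task 4 (Implement): project_id=NULL, no match -> kept with NULL
Match against tasks (self):
  - task 1 (Refactor): parent_id=NULL -> NULL
  - task 2 (Migrate): parent_id=1 -> Refactor
  - task 3 (Document): parent_id=2 -> Migrate
  - task 4 (Implement): parent_id=2 -> Migrate

SQL:
SELECT a.name, b.name AS project, c.name AS parent
FROM tasks a
LEFT JOIN projects b ON a.project_id = b.id
LEFT JOIN tasks c ON a.parent_id = c.id

Result:
name      | project | parent  
----------+---------+---------
Refactor  | Epsilon | NULL    
Migrate   | Delta   | Refactor
Document  | Delta   | Migrate 
Implement | NULL    | Migrate 


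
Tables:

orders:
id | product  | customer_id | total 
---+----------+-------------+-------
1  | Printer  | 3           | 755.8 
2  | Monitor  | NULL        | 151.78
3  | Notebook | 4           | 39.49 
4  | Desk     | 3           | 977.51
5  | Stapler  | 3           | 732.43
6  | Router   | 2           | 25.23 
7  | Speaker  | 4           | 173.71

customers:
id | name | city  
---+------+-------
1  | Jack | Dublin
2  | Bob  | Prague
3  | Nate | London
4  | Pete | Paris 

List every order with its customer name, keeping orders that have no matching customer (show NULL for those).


LEFT JOIN keeps every row from orders (the left table); where customer_id has no match in customers, the customer columns become NULL. Walk through each order:
  - order 1 (Printer): customer_id=3 -> matches Nate
  - order 2 (Monitor): customer_id=NULL, no match -> kept with NULL
  - order 3 (Notebook): customer_id=4 -> matches Pete
  - order 4 (Desk): customer_id=3 -> matches Nate
  - order 5 (Stapler): customer_id=3 -> matches Nate
  - order 6 (Router): customer_id=2 -> matches Bob
  - order 7 (Speaker): customer_id=4 -> matches Pete
All 7 rows appear; 1 has NULL customer.

SQL:
SELECT a.product, b.name AS customer
FROM orders a
LEFT JOIN customers b ON a.customer_id = b.id

Result:
product  | customer
---------+---------
Printer  | Nate    
Monitor  | NULL    
Notebook | Pete    
Desk     | Nate    
Stapler  | Nate    
Router   | Bob     
Speaker  | Pete    


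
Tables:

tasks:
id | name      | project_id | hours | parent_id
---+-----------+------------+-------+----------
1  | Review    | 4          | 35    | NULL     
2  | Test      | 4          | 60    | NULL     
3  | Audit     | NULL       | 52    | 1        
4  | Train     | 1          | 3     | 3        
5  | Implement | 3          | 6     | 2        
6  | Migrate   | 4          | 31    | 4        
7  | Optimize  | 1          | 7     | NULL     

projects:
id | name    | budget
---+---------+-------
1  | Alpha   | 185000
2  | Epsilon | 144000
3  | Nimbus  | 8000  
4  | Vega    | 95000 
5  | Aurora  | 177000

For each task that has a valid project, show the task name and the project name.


INNER JOIN keeps only tasks rows whose project_id matches an id in projects. Walk through each task:
  - task 1 (Review): project_id=4 -> matches Vega
  - task 2 (Test): project_id=4 -> matches Vega
  - task 3 (Audit): project_id=NULL, no match -> dropped
  - task 4 (Train): project_id=1 -> matches Alpha
  - task 5 (Implement): project_id=3 -> matches Nimbus
  - task 6 (Migrate): project_id=4 -> matches Vega
  - task 7 (Optimize): project_id=1 -> matches Alpha
So 1 of 7 rows is dropped.

SQL:
SELECT a.name, b.name AS project
FROM tasks a
INNER JOIN projects b ON a.project_id = b.id

Result:
name      | project
----------+--------
Review    | Vega   
Test      | Vega   
Train     | Alpha  
Implement | Nimbus 
Migrate   | Vega   
Optimize  | Alpha  


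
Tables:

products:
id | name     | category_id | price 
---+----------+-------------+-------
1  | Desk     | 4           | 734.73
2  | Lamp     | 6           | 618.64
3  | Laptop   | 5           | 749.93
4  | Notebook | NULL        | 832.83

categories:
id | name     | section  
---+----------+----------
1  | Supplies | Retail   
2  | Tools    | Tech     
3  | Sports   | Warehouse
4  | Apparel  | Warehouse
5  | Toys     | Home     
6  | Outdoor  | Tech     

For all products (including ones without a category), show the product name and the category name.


LEFT JOIN keeps every row from products (the left table); where category_id has no match in categories, the category columns become NULL. Walk through each product:
  - product 1 (Desk): category_id=4 -> matches Apparel
  - product 2 (Lamp): category_id=6 -> matches Outdoor
  - product 3 (Laptop): category_id=5 -> matches Toys
  - product 4 (Notebook): category_id=NULL, no match -> kept with NULL
All 4 rows appear; 1 has NULL category.

SQL:
SELECT a.name, b.name AS category
FROM products a
LEFT JOIN categories b ON a.category_id = b.id

Result:
name     | category
---------+---------
Desk     | Apparel 
Lamp     | Outdoor 
Laptop   | Toys    
Notebook | NULL    


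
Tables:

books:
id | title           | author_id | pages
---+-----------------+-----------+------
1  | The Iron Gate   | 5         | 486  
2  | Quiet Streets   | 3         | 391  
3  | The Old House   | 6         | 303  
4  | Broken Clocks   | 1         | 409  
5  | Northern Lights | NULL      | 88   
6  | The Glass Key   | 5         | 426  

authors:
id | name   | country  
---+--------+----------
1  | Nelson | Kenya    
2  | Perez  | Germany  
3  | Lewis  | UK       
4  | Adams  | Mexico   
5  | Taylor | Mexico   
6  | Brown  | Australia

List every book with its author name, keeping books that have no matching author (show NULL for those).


LEFT JOIN keeps every row from books (the left table); where author_id has no match in authors, the author columns become NULL. Walk through each book:
  - book 1 (The Iron Gate): author_id=5 -> matches Taylor
  - book 2 (Quiet Streets): author_id=3 -> matches Lewis
  - book 3 (The Old House): author_id=6 -> matches Brown
  - book 4 (Broken Clocks): author_id=1 -> matches Nelson
  - book 5 (Northern Lights): author_id=NULL, no match -> kept with NULL
  - book 6 (The Glass Key): author_id=5 -> matches Taylor
All 6 rows appear; 1 has NULL author.

SQL:
SELECT a.title, b.name AS author
FROM books a
LEFT JOIN authors b ON a.author_id = b.id

Result:
title           | author
----------------+-------
The Iron Gate   | Taylor
Quiet Streets   | Lewis 
The Old House   | Brown 
Broken Clocks   | Nelson
Northern Lights | NULL  
The Glass Key   | Taylor


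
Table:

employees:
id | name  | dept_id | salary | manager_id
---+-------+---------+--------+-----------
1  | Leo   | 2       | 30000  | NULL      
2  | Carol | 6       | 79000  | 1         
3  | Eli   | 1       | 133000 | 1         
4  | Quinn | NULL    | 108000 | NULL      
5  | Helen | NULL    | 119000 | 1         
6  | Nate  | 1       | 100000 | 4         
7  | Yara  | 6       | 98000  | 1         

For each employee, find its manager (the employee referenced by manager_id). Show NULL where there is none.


This is a self-join: employees is joined to a second copy of itself, matching each row's manager_id to another row's id. Use LEFT JOIN so rows with manager_id=NULL are kept.
  - employee 1 (Leo): manager_id=NULL -> NULL
  - employee 2 (Carol): manager_id=1 -> Leo
  - employee 3 (Eli): manager_id=1 -> Leo
  - employee 4 (Quinn): manager_id=NULL -> NULL
  - employee 5 (Helen): manager_id=1 -> Leo
  - employee 6 (Nate): manager_id=4 -> Quinn
  - employee 7 (Yara): manager_id=1 -> Leo

SQL:
SELECT a.name AS item, b.name AS manager
FROM employees a
LEFT JOIN employees b ON a.manager_id = b.id

Result:
item  | manager
------+--------
Leo   | NULL   
Carol | Leo    
Eli   | Leo    
Quinn | NULL   
Helen | Leo    
Nate  | Quinn  
Yara  | Leo    


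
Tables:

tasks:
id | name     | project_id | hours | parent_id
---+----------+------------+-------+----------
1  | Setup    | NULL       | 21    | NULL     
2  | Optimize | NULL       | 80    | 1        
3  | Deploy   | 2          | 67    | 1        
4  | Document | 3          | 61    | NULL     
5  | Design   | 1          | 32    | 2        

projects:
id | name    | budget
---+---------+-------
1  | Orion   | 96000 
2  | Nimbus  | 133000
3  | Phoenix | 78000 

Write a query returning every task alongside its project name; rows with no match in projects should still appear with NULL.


LEFT JOIN keeps every row from tasks (the left table); where project_id has no match in projects, the project columns become NULL. Walk through each task:
  - task 1 (Setup): project_id=NULL, no match -> kept with NULL
  - task 2 (Optimize): project_id=NULL, no match -> kept with NULL
  - task 3 (Deploy): project_id=2 -> matches Nimbus
  - task 4 (Document): project_id=3 -> matches Phoenix
  - task 5 (Design): project_id=1 -> matches Orion
All 5 rows appear; 2 have NULL project.

SQL:
SELECT a.name, b.name AS project
FROM tasks a
LEFT JOIN projects b ON a.project_id = b.id

Result:
name     | project
---------+--------
Setup    | NULL   
Optimize | NULL   
Deploy   | Nimbus 
Document | Phoenix
Design   | Orion  


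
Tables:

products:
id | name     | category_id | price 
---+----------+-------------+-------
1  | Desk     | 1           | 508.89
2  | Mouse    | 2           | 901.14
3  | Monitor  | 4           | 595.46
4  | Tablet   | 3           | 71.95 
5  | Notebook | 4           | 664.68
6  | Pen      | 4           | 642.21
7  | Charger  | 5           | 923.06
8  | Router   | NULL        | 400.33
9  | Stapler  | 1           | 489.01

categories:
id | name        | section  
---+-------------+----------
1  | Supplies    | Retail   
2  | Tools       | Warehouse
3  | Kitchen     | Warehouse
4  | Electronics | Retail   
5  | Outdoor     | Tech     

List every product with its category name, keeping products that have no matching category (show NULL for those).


LEFT JOIN keeps every row from products (the left table); where category_id has no match in categories, the category columns become NULL. Walk through each product:
  - product 1 (Desk): category_id=1 -> matches Supplies
  - product 2 (Mouse): category_id=2 -> matches Tools
  - product 3 (Monitor): category_id=4 -> matches Electronics
  - product 4 (Tablet): category_id=3 -> matches Kitchen
  - product 5 (Notebook): category_id=4 -> matches Electronics
  - product 6 (Pen): category_id=4 -> matches Electronics
  - product 7 (Charger): category_id=5 -> matches Outdoor
  - product 8 (Router): category_id=NULL, no match -> kept with NULL
  - product 9 (Stapler): category_id=1 -> matches Supplies
All 9 rows appear; 1 has NULL category.

SQL:
SELECT a.name, b.name AS category
FROM products a
LEFT JOIN categories b ON a.category_id = b.id

Result:
name     | category   
---------+------------
Desk     | Supplies   
Mouse    | Tools      
Monitor  | Electronics
Tablet   | Kitchen    
Notebook | Electronics
Pen      | Electronics
Charger  | Outdoor    
Router   | NULL       
Stapler  | Supplies   


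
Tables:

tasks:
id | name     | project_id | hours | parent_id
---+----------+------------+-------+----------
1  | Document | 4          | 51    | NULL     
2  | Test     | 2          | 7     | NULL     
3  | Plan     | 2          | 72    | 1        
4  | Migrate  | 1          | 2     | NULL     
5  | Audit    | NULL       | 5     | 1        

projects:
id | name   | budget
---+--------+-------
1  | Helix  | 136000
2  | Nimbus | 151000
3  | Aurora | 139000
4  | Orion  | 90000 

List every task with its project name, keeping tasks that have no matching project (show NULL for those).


LEFT JOIN keeps every row from tasks (the left table); where project_id has no match in projects, the project columns become NULL. Walk through each task:
  - task 1 (Document): project_id=4 -> matches Orion
  - task 2 (Test): project_id=2 -> matches Nimbus
  - task 3 (Plan): project_id=2 -> matches Nimbus
  - task 4 (Migrate): project_id=1 -> matches Helix
  - task 5 (Audit): project_id=NULL, no match -> kept with NULL
All 5 rows appear; 1 has NULL project.

SQL:
SELECT a.name, b.name AS project
FROM tasks a
LEFT JOIN projects b ON a.project_id = b.id

Result:
name     | project
---------+--------
Document | Orion  
Test     | Nimbus 
Plan     | Nimbus 
Migrate  | Helix  
Audit    | NULL   


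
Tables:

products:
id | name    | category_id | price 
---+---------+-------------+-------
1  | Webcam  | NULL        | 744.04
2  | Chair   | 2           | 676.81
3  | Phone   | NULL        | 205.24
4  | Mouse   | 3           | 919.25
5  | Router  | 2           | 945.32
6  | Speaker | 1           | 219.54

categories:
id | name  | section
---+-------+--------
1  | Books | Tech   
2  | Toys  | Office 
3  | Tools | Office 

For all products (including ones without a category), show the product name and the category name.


LEFT JOIN keeps every row from products (the left table); where category_id has no match in categories, the category columns become NULL. Walk through each product:
  - product 1 (Webcam): category_id=NULL, no match -> kept with NULL
  - product 2 (Chair): category_id=2 -> matches Toys
  - product 3 (Phone): category_id=NULL, no match -> kept with NULL
  - product 4 (Mouse): category_id=3 -> matches Tools
  - product 5 (Router): category_id=2 -> matches Toys
  - product 6 (Speaker): category_id=1 -> matches Books
All 6 rows appear; 2 have NULL category.

SQL:
SELECT a.name, b.name AS category
FROM products a
LEFT JOIN categories b ON a.category_id = b.id

Result:
name    | category
--------+---------
Webcam  | NULL    
Chair   | Toys    
Phone   | NULL    
Mouse   | Tools   
Router  | Toys    
Speaker | Books   


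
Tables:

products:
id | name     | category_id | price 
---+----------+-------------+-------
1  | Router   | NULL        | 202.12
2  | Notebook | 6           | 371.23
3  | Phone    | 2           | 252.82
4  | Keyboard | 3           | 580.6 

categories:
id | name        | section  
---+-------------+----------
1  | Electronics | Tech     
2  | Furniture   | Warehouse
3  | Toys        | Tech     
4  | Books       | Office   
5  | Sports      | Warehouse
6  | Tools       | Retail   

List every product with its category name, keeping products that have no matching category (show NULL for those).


LEFT JOIN keeps every row from products (the left table); where category_id has no match in categories, the category columns become NULL. Walk through each product:
  - product 1 (Router): category_id=NULL, no match -> kept with NULL
  - product 2 (Notebook): category_id=6 -> matches Tools
  - product 3 (Phone): category_id=2 -> matches Furniture
  - product 4 (Keyboard): category_id=3 -> matches Toys
All 4 rows appear; 1 has NULL category.

SQL:
SELECT a.name, b.name AS category
FROM products a
LEFT JOIN categories b ON a.category_id = b.id

Result:
name     | category 
---------+----------
Router   | NULL     
Notebook | Tools    
Phone    | Furniture
Keyboard | Toys     


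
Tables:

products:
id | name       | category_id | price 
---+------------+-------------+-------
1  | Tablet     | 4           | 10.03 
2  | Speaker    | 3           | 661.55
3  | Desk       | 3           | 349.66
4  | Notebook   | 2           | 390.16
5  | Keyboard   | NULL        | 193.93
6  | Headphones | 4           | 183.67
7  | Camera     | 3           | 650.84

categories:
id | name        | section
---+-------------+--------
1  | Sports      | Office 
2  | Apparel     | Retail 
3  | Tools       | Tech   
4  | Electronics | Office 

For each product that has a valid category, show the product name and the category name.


INNER JOIN keeps only products rows whose category_id matches an id in categories. Walk through each product:
  - product 1 (Tablet): category_id=4 -> matches Electronics
  - product 2 (Speaker): category_id=3 -> matches Tools
  - product 3 (Desk): category_id=3 -> matches Tools
  - product 4 (Notebook): category_id=2 -> matches Apparel
  - product 5 (Keyboard): category_id=NULL, no match -> dropped
  - product 6 (Headphones): category_id=4 -> matches Electronics
  - product 7 (Camera): category_id=3 -> matches Tools
So 1 of 7 rows is dropped.

SQL:
SELECT a.name, b.name AS category
FROM products a
INNER JOIN categories b ON a.category_id = b.id

Result:
name       | category   
-----------+------------
Tablet     | Electronics
Speaker    | Tools      
Desk       | Tools      
Notebook   | Apparel    
Headphones | Electronics
Camera     | Tools      


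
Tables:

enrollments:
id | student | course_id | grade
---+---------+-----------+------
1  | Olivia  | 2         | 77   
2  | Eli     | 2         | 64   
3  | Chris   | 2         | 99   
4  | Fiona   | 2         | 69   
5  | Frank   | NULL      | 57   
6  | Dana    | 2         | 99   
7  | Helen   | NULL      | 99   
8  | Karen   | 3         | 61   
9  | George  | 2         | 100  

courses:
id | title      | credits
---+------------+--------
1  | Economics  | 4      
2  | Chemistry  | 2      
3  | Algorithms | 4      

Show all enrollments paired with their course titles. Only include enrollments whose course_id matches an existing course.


INNER JOIN keeps only enrollments rows whose course_id matches an id in courses. Walk through each enrollment:
  - enrollment 1 (Olivia): course_id=2 -> matches Chemistry
  - enrollment 2 (Eli): course_id=2 -> matches Chemistry
  - enrollment 3 (Chris): course_id=2 -> matches Chemistry
  - enrollment 4 (Fiona): course_id=2 -> matches Chemistry
  - enrollment 5 (Frank): course_id=NULL, no match -> dropped
  - enrollment 6 (Dana): course_id=2 -> matches Chemistry
  - enrollment 7 (Helen): course_id=NULL, no match -> dropped
  - enrollment 8 (Karen): course_id=3 -> matches Algorithms
  - enrollment 9 (George): course_id=2 -> matches Chemistry
So 2 of 9 rows are dropped.

SQL:
SELECT a.student, b.title AS course
FROM enrollments a
INNER JOIN courses b ON a.course_id = b.id

Result:
student | course    
--------+-----------
Olivia  | Chemistry 
Eli     | Chemistry 
Chris   | Chemistry 
Fiona   | Chemistry 
Dana    | Chemistry 
Karen   | Algorithms
George  | Chemistry 
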